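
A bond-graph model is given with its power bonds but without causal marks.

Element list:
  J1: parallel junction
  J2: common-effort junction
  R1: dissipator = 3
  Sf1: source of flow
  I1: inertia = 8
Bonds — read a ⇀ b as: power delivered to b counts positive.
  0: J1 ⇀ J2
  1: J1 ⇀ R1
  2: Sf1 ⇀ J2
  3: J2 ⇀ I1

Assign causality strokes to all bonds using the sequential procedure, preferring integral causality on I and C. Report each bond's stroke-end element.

β2 →Sf1  (Sf1 (Sf) sets flow on bond)
β3 →I1  (I1: I, integral causality)
β0 →J2  (only one effort-in slot at J2)
β1 →J1  (J1 needs exactly one e-in)

β0 stroke at J2
β1 stroke at J1
β2 stroke at Sf1
β3 stroke at I1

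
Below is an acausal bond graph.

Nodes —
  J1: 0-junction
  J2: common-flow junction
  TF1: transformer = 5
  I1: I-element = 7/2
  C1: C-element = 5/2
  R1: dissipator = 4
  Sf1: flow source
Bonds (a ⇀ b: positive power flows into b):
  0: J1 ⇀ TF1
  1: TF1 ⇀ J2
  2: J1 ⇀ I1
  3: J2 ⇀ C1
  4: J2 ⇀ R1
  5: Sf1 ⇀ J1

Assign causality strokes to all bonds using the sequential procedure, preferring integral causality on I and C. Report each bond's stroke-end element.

b0 →J1
b1 →TF1
b2 →I1
b3 →J2
b4 →J2
b5 →Sf1

b5 stroke→Sf1  (source Sf1 imposes f)
b2 stroke→I1  (I1 outputs flow p/I1)
b0 stroke→J1  (only one effort-in slot at J1)
b1 stroke→TF1  (TF1 one-in-one-out from 0)
b3 stroke→J2  (J2: bond 1 brought flow, rest push out)
b4 stroke→J2  (J2: bond 1 brought flow, rest push out)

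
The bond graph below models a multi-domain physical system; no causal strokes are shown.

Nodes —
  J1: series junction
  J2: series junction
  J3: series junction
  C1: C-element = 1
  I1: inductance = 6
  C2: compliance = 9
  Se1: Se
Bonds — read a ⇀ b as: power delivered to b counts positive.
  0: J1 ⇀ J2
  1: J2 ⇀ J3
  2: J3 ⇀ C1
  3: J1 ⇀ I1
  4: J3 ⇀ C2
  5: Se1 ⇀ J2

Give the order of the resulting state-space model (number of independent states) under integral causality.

3  (C1, C2, I1 all integral)

b5 stroke at J2  (Se1: effort source, stroke at far end)
b2 stroke at J3  (C1: C, integral causality)
b3 stroke at I1  (I1 outputs flow p/I1)
b0 stroke at J1  (J1: bond 3 brought flow, rest push out)
b1 stroke at J2  (common-f at J2 fixed by 0)
b4 stroke at J3  (common-f at J3 fixed by 1)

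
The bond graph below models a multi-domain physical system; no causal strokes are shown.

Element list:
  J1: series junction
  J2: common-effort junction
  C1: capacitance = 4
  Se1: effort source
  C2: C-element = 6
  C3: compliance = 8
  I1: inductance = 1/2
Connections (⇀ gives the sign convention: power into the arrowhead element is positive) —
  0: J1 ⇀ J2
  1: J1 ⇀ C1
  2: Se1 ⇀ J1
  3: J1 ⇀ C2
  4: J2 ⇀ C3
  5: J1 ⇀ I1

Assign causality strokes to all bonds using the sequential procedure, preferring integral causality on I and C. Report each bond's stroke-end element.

bond 0 stroke→J1
bond 1 stroke→J1
bond 2 stroke→J1
bond 3 stroke→J1
bond 4 stroke→J2
bond 5 stroke→I1

bond 2 |J1  (source Se1 imposes e)
bond 1 |J1  (C1 outputs effort q/C1)
bond 3 |J1  (C2: C, integral causality)
bond 4 |J2  (prefer integral on C3)
bond 0 |J1  (J2 effort already set via bond 4)
bond 5 |I1  (closing 1-jn rule on J1)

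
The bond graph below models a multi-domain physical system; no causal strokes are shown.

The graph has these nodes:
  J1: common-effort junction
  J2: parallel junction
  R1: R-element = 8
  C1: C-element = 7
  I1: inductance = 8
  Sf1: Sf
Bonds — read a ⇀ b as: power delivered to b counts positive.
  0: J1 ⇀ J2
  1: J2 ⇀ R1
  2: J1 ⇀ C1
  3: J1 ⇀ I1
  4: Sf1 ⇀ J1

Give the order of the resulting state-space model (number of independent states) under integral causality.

b4 stroke at Sf1  (Sf1 (Sf) sets flow on bond)
b2 stroke at J1  (prefer integral on C1)
b0 stroke at J2  (J1 effort already set via bond 2)
b3 stroke at I1  (J1: bond 2 brought effort, rest push out)
b1 stroke at R1  (0-jn J2 has e-setter on 0)

2  (C1, I1 all integral)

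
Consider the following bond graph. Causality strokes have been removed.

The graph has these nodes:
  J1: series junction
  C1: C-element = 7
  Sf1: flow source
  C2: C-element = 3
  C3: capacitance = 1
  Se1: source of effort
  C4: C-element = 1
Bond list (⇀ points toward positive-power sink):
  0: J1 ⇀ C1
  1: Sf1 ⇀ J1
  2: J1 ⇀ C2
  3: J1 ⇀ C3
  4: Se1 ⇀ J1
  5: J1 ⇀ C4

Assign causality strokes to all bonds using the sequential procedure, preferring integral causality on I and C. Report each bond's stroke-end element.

β1 →Sf1  (Sf1 fixes flow; stroke at Sf1)
β4 →J1  (Se1 fixes effort; stroke away)
β0 →J1  (common-f at J1 fixed by 1)
β2 →J1  (J1: bond 1 brought flow, rest push out)
β3 →J1  (common-f at J1 fixed by 1)
β5 →J1  (1-jn J1 has f-setter on 1)

#0 stroke→J1
#1 stroke→Sf1
#2 stroke→J1
#3 stroke→J1
#4 stroke→J1
#5 stroke→J1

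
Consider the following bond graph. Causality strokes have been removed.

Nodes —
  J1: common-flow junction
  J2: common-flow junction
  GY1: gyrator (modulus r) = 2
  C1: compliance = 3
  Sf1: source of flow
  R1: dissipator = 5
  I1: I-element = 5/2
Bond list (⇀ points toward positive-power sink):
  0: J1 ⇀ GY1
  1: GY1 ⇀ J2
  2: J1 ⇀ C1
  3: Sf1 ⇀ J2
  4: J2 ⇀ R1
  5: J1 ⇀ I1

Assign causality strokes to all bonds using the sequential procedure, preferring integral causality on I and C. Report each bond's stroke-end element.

β3 stroke at Sf1  (Sf1 fixes flow; stroke at Sf1)
β1 stroke at J2  (1-jn J2 has f-setter on 3)
β4 stroke at J2  (common-f at J2 fixed by 3)
β0 stroke at J1  (through GY1, causality inverts; strokes same side of GY1)
β2 stroke at J1  (C1 outputs effort q/C1)
β5 stroke at I1  (J1: last free bond brings flow in)

bond 0 |J1
bond 1 |J2
bond 2 |J1
bond 3 |Sf1
bond 4 |J2
bond 5 |I1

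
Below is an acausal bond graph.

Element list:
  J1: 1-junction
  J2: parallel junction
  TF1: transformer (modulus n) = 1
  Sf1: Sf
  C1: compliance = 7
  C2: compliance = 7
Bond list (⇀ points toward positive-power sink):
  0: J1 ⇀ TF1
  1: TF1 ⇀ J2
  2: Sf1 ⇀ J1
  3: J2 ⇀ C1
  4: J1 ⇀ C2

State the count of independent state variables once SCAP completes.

2  (C1, C2 all integral)

b2 stroke→Sf1  (Sf1 (Sf) sets flow on bond)
b0 stroke→J1  (J1 flow already set via bond 2)
b4 stroke→J1  (J1: bond 2 brought flow, rest push out)
b1 stroke→TF1  (TF TF1: opposite of bond 0)
b3 stroke→J2  (J2: last free bond brings effort in)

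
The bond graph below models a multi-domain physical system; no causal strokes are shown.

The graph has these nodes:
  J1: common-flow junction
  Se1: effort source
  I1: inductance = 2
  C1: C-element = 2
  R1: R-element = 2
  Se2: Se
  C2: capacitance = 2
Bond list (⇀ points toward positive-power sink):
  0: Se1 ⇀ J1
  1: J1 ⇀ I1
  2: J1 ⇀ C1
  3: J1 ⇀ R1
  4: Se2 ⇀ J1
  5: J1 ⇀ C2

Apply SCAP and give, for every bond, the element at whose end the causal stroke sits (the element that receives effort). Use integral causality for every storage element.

β0 stroke→J1  (source Se1 imposes e)
β4 stroke→J1  (Se2: effort source, stroke at far end)
β1 stroke→I1  (I1 outputs flow p/I1)
β2 stroke→J1  (J1 flow already set via bond 1)
β3 stroke→J1  (J1 flow already set via bond 1)
β5 stroke→J1  (common-f at J1 fixed by 1)

β0 →J1
β1 →I1
β2 →J1
β3 →J1
β4 →J1
β5 →J1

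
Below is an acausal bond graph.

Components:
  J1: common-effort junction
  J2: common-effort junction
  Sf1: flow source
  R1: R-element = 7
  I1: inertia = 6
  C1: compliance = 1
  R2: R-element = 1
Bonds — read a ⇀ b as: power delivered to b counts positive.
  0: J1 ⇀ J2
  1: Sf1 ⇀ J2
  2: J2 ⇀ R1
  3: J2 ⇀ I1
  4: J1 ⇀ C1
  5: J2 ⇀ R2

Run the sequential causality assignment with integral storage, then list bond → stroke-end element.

#0 →J2
#1 →Sf1
#2 →R1
#3 →I1
#4 →J1
#5 →R2

bond 1 |Sf1  (source Sf1 imposes f)
bond 3 |I1  (prefer integral on I1)
bond 4 |J1  (C1 integral (e out))
bond 0 |J2  (J1 effort already set via bond 4)
bond 2 |R1  (0-jn J2 has e-setter on 0)
bond 5 |R2  (J2 effort already set via bond 0)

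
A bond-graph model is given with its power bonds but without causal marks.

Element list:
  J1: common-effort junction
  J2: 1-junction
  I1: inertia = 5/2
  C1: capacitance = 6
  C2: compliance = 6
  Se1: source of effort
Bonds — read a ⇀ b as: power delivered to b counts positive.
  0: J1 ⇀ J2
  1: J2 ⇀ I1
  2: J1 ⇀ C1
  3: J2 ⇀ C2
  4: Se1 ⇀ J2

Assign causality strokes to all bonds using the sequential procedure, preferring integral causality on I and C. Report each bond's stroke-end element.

bond 0 →J2
bond 1 →I1
bond 2 →J1
bond 3 →J2
bond 4 →J2

bond 4 stroke→J2  (Se1 fixes effort; stroke away)
bond 1 stroke→I1  (I1: I, integral causality)
bond 0 stroke→J2  (common-f at J2 fixed by 1)
bond 3 stroke→J2  (common-f at J2 fixed by 1)
bond 2 stroke→J1  (only one effort-in slot at J1)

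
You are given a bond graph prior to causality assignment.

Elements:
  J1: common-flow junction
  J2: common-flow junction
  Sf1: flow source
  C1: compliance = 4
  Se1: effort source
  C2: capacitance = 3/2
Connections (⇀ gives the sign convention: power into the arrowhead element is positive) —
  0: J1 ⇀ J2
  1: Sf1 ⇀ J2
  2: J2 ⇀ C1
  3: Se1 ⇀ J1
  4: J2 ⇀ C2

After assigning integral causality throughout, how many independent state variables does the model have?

β1 |Sf1  (Sf1 (Sf) sets flow on bond)
β3 |J1  (Se1 (Se) sets effort on bond)
β0 |J2  (J1 needs exactly one f-in)
β2 |J2  (J2: bond 1 brought flow, rest push out)
β4 |J2  (J2: bond 1 brought flow, rest push out)

2  (C1, C2 all integral)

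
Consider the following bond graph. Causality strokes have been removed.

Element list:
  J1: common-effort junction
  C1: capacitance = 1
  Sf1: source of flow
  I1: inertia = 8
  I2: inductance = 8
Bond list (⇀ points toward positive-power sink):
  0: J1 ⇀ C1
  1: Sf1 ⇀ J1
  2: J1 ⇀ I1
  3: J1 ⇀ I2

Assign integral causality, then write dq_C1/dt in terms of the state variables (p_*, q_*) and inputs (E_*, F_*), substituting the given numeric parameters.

b1 stroke→Sf1  (source Sf1 imposes f)
b0 stroke→J1  (C1 outputs effort q/C1)
b2 stroke→I1  (J1 effort already set via bond 0)
b3 stroke→I2  (J1: bond 0 brought effort, rest push out)

dq_C1/dt = F_Sf1 - p_I1/8 - p_I2/8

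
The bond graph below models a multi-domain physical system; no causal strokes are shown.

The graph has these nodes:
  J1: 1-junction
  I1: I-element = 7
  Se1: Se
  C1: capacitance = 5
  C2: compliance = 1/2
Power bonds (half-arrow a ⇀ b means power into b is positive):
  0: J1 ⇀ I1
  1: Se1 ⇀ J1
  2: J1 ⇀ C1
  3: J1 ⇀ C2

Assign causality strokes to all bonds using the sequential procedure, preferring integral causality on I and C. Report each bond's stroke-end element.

β0 stroke at I1
β1 stroke at J1
β2 stroke at J1
β3 stroke at J1

#1 →J1  (source Se1 imposes e)
#0 →I1  (prefer integral on I1)
#2 →J1  (common-f at J1 fixed by 0)
#3 →J1  (1-jn J1 has f-setter on 0)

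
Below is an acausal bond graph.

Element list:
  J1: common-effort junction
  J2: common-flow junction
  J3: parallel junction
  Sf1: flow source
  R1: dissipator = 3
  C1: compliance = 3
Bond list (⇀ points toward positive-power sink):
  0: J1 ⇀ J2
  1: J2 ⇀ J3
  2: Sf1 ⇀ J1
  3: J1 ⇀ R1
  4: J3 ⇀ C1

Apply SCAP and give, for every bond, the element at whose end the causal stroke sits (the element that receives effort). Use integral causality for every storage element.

β0 stroke at J1
β1 stroke at J2
β2 stroke at Sf1
β3 stroke at R1
β4 stroke at J3

b2 |Sf1  (source Sf1 imposes f)
b4 |J3  (C1 outputs effort q/C1)
b1 |J2  (0-jn J3 has e-setter on 4)
b0 |J1  (only one flow-in slot at J2)
b3 |R1  (common-e at J1 fixed by 0)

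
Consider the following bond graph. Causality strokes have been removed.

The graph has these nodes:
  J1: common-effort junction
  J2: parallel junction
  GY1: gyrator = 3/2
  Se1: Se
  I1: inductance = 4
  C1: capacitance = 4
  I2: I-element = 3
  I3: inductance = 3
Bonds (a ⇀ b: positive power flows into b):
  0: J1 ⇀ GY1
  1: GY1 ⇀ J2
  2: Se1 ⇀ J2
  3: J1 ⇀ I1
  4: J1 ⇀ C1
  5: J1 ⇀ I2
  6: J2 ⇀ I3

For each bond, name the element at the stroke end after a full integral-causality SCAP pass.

b0 |GY1
b1 |GY1
b2 |J2
b3 |I1
b4 |J1
b5 |I2
b6 |I3

β2 →J2  (Se1 (Se) sets effort on bond)
β1 →GY1  (J2: bond 2 brought effort, rest push out)
β6 →I3  (J2: bond 2 brought effort, rest push out)
β0 →GY1  (through GY1, causality inverts; strokes same side of GY1)
β3 →I1  (prefer integral on I1)
β4 →J1  (C1 outputs effort q/C1)
β5 →I2  (J1 effort already set via bond 4)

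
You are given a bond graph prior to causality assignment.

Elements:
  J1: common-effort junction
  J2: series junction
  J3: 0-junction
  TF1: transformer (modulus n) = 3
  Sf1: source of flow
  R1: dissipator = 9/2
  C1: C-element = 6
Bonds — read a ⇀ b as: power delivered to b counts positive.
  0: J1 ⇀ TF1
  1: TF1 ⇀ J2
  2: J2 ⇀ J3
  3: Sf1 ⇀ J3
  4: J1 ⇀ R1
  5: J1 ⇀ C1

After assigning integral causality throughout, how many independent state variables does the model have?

#3 stroke at Sf1  (Sf1 (Sf) sets flow on bond)
#2 stroke at J3  (only one effort-in slot at J3)
#1 stroke at J2  (common-f at J2 fixed by 2)
#0 stroke at TF1  (through TF1, causality passes straight; one stroke at TF1)
#5 stroke at J1  (prefer integral on C1)
#4 stroke at R1  (J1 effort already set via bond 5)

1  (C1 all integral)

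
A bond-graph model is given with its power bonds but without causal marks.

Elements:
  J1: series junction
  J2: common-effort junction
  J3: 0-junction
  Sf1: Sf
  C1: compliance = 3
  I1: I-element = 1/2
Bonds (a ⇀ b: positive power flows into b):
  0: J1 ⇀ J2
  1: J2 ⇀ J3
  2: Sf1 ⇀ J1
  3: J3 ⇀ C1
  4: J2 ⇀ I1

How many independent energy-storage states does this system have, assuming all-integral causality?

2  (C1, I1 all integral)

β2 →Sf1  (Sf1 fixes flow; stroke at Sf1)
β0 →J1  (J1 flow already set via bond 2)
β3 →J3  (C1 outputs effort q/C1)
β1 →J2  (common-e at J3 fixed by 3)
β4 →I1  (0-jn J2 has e-setter on 1)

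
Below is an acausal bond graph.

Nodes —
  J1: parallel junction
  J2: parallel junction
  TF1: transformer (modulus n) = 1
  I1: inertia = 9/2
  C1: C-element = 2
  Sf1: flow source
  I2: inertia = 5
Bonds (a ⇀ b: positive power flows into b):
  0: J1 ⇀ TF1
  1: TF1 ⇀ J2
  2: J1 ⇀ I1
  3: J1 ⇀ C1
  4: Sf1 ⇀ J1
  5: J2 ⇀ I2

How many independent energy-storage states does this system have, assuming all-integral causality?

3  (C1, I1, I2 all integral)

β4 stroke→Sf1  (Sf1 fixes flow; stroke at Sf1)
β2 stroke→I1  (I1 integral (f out))
β3 stroke→J1  (C1 outputs effort q/C1)
β0 stroke→TF1  (0-jn J1 has e-setter on 3)
β1 stroke→J2  (TF TF1: opposite of bond 0)
β5 stroke→I2  (0-jn J2 has e-setter on 1)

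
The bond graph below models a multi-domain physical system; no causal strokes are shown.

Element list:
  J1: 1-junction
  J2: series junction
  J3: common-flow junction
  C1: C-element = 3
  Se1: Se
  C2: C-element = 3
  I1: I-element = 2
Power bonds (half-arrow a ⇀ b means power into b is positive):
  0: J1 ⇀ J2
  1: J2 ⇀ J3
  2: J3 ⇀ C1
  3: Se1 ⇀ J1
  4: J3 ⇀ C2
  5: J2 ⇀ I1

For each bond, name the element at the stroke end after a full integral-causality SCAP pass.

#0 stroke at J2
#1 stroke at J2
#2 stroke at J3
#3 stroke at J1
#4 stroke at J3
#5 stroke at I1

β3 |J1  (Se1: effort source, stroke at far end)
β0 |J2  (only one flow-in slot at J1)
β2 |J3  (prefer integral on C1)
β4 |J3  (C2 outputs effort q/C2)
β1 |J2  (J3: last free bond brings flow in)
β5 |I1  (closing 1-jn rule on J2)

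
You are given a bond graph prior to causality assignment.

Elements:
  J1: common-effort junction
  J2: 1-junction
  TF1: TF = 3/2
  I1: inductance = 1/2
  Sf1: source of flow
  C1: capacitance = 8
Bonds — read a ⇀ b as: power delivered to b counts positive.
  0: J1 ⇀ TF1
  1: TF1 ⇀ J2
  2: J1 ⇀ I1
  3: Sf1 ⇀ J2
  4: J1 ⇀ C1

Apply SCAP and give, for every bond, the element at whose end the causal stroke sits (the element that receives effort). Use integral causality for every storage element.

#0 stroke→TF1
#1 stroke→J2
#2 stroke→I1
#3 stroke→Sf1
#4 stroke→J1

b3 |Sf1  (source Sf1 imposes f)
b1 |J2  (common-f at J2 fixed by 3)
b0 |TF1  (TF1 one-in-one-out from 1)
b2 |I1  (I1 integral (f out))
b4 |J1  (only one effort-in slot at J1)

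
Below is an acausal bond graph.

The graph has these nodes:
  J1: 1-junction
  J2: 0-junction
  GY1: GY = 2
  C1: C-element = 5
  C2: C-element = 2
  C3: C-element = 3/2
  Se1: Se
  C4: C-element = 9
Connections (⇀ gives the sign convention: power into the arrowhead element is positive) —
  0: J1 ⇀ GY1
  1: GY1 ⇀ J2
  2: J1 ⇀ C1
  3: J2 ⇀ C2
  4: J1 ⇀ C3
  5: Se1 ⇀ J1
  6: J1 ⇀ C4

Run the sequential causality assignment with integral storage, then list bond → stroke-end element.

β5 |J1  (Se1 (Se) sets effort on bond)
β2 |J1  (C1 integral (e out))
β3 |J2  (C2 integral (e out))
β1 |GY1  (J2: bond 3 brought effort, rest push out)
β0 |GY1  (GY1 both-in/both-out from 1)
β4 |J1  (1-jn J1 has f-setter on 0)
β6 |J1  (J1 flow already set via bond 0)

bond 0 |GY1
bond 1 |GY1
bond 2 |J1
bond 3 |J2
bond 4 |J1
bond 5 |J1
bond 6 |J1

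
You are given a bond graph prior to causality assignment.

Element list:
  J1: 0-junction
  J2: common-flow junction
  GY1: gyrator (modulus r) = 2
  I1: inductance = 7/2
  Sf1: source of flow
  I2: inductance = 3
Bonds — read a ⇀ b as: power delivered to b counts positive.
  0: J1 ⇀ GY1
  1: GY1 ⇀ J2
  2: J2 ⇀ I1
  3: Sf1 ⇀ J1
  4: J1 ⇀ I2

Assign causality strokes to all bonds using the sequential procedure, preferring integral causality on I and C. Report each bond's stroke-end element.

bond 0 →J1
bond 1 →J2
bond 2 →I1
bond 3 →Sf1
bond 4 →I2

bond 3 |Sf1  (source Sf1 imposes f)
bond 2 |I1  (I1: I, integral causality)
bond 1 |J2  (1-jn J2 has f-setter on 2)
bond 0 |J1  (through GY1, causality inverts; strokes same side of GY1)
bond 4 |I2  (0-jn J1 has e-setter on 0)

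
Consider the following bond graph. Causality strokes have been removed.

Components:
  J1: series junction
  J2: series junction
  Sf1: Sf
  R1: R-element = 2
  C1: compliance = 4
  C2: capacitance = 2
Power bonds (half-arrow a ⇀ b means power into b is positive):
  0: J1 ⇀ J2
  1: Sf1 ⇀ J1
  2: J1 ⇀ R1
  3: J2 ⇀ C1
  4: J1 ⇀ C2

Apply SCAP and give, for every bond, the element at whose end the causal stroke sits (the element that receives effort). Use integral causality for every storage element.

bond 0 →J1
bond 1 →Sf1
bond 2 →J1
bond 3 →J2
bond 4 →J1

b1 →Sf1  (Sf1 fixes flow; stroke at Sf1)
b0 →J1  (J1: bond 1 brought flow, rest push out)
b2 →J1  (J1: bond 1 brought flow, rest push out)
b4 →J1  (J1: bond 1 brought flow, rest push out)
b3 →J2  (J2: bond 0 brought flow, rest push out)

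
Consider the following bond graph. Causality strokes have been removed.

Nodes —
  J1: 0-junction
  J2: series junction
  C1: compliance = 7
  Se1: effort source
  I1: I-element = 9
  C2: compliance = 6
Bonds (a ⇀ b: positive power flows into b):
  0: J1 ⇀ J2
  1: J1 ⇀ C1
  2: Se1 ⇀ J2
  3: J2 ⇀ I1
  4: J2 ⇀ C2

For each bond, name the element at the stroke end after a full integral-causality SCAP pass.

#0 stroke→J2
#1 stroke→J1
#2 stroke→J2
#3 stroke→I1
#4 stroke→J2

bond 2 stroke→J2  (source Se1 imposes e)
bond 1 stroke→J1  (prefer integral on C1)
bond 0 stroke→J2  (J1 effort already set via bond 1)
bond 3 stroke→I1  (I1: I, integral causality)
bond 4 stroke→J2  (J2: bond 3 brought flow, rest push out)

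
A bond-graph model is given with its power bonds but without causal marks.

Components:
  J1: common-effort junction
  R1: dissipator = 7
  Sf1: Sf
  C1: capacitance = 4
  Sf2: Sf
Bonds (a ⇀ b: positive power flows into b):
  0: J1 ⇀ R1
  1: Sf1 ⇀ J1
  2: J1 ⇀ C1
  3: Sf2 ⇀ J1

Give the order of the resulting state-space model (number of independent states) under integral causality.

1  (C1 all integral)

bond 1 stroke→Sf1  (Sf1 fixes flow; stroke at Sf1)
bond 3 stroke→Sf2  (source Sf2 imposes f)
bond 2 stroke→J1  (C1 integral (e out))
bond 0 stroke→R1  (J1: bond 2 brought effort, rest push out)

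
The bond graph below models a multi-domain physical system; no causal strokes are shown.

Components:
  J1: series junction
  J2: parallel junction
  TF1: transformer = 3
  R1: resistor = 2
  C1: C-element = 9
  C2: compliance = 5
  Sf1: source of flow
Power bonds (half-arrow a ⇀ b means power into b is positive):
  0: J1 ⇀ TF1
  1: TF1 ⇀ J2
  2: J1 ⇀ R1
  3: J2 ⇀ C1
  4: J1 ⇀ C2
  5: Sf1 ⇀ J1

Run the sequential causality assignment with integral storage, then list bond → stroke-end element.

b5 →Sf1  (source Sf1 imposes f)
b0 →J1  (common-f at J1 fixed by 5)
b2 →J1  (J1: bond 5 brought flow, rest push out)
b4 →J1  (1-jn J1 has f-setter on 5)
b1 →TF1  (TF TF1: opposite of bond 0)
b3 →J2  (J2 needs exactly one e-in)

β0 stroke→J1
β1 stroke→TF1
β2 stroke→J1
β3 stroke→J2
β4 stroke→J1
β5 stroke→Sf1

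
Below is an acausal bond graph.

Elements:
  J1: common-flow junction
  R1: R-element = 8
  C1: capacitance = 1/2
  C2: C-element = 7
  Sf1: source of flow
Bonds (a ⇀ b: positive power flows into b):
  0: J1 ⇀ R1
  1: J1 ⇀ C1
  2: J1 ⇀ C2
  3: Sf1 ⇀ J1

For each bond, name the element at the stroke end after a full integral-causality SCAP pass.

bond 0 →J1
bond 1 →J1
bond 2 →J1
bond 3 →Sf1

bond 3 stroke at Sf1  (source Sf1 imposes f)
bond 0 stroke at J1  (J1 flow already set via bond 3)
bond 1 stroke at J1  (J1: bond 3 brought flow, rest push out)
bond 2 stroke at J1  (J1 flow already set via bond 3)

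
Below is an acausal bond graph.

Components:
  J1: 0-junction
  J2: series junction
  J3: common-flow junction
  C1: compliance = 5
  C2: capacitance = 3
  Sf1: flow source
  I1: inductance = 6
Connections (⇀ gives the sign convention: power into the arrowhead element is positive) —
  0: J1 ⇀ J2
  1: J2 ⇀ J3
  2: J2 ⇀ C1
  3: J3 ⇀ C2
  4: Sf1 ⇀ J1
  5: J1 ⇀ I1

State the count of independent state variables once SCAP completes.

3  (C1, C2, I1 all integral)

#4 stroke at Sf1  (Sf1: flow source, stroke at near end)
#2 stroke at J2  (prefer integral on C1)
#3 stroke at J3  (C2 outputs effort q/C2)
#1 stroke at J2  (J3: last free bond brings flow in)
#0 stroke at J1  (closing 1-jn rule on J2)
#5 stroke at I1  (J1: bond 0 brought effort, rest push out)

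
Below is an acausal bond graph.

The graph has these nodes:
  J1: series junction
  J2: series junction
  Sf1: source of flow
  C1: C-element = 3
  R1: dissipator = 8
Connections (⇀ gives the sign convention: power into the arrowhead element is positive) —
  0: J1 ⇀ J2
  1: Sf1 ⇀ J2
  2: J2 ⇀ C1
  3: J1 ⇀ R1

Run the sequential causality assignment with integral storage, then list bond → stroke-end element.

bond 0 stroke at J2
bond 1 stroke at Sf1
bond 2 stroke at J2
bond 3 stroke at J1

β1 stroke→Sf1  (Sf1 (Sf) sets flow on bond)
β0 stroke→J2  (J2: bond 1 brought flow, rest push out)
β2 stroke→J2  (J2: bond 1 brought flow, rest push out)
β3 stroke→J1  (J1 flow already set via bond 0)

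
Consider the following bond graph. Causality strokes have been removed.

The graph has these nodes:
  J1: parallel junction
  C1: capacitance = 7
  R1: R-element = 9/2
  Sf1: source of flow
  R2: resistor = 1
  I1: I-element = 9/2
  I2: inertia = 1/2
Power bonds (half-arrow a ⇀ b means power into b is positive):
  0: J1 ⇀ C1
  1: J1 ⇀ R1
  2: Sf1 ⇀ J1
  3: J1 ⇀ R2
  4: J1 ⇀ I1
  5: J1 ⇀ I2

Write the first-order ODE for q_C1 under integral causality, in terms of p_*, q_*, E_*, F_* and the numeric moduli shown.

dq_C1/dt = F_Sf1 - 2*p_I1/9 - 2*p_I2 - 11*q_C1/63

b2 stroke at Sf1  (Sf1 (Sf) sets flow on bond)
b0 stroke at J1  (C1 integral (e out))
b1 stroke at R1  (0-jn J1 has e-setter on 0)
b3 stroke at R2  (J1: bond 0 brought effort, rest push out)
b4 stroke at I1  (common-e at J1 fixed by 0)
b5 stroke at I2  (J1 effort already set via bond 0)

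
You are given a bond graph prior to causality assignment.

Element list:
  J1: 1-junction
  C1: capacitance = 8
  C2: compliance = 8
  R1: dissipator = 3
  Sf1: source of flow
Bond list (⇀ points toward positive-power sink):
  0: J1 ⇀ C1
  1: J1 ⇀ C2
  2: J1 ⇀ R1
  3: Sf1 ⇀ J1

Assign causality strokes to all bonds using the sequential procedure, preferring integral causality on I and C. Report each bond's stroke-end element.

bond 0 stroke at J1
bond 1 stroke at J1
bond 2 stroke at J1
bond 3 stroke at Sf1

bond 3 →Sf1  (Sf1 (Sf) sets flow on bond)
bond 0 →J1  (1-jn J1 has f-setter on 3)
bond 1 →J1  (J1 flow already set via bond 3)
bond 2 →J1  (J1 flow already set via bond 3)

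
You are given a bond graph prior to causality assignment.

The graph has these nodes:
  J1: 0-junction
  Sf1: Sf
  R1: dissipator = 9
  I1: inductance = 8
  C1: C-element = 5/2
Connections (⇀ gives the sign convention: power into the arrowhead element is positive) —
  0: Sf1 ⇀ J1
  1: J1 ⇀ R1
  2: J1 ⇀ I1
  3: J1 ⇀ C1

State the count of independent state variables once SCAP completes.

2  (C1, I1 all integral)

bond 0 stroke→Sf1  (source Sf1 imposes f)
bond 2 stroke→I1  (I1 integral (f out))
bond 3 stroke→J1  (prefer integral on C1)
bond 1 stroke→R1  (0-jn J1 has e-setter on 3)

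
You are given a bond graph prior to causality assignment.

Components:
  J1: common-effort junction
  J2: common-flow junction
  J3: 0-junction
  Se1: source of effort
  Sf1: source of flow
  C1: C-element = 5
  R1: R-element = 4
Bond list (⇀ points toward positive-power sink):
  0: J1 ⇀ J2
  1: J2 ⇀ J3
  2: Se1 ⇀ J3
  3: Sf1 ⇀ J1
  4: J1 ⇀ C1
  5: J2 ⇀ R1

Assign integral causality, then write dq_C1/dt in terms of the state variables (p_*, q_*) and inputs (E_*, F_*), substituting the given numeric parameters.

β2 stroke→J3  (Se1 (Se) sets effort on bond)
β3 stroke→Sf1  (Sf1 (Sf) sets flow on bond)
β1 stroke→J2  (J3 effort already set via bond 2)
β4 stroke→J1  (C1: C, integral causality)
β0 stroke→J2  (0-jn J1 has e-setter on 4)
β5 stroke→R1  (J2: last free bond brings flow in)

dq_C1/dt = E_Se1/4 + F_Sf1 - q_C1/20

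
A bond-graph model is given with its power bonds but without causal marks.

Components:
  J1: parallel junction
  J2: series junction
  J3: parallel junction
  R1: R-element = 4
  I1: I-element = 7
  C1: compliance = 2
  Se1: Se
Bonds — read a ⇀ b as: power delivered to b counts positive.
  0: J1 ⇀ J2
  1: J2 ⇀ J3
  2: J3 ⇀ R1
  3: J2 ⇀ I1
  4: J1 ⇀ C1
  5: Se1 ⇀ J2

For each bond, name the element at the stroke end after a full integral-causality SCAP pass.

b5 stroke at J2  (Se1 (Se) sets effort on bond)
b3 stroke at I1  (I1 integral (f out))
b0 stroke at J2  (1-jn J2 has f-setter on 3)
b1 stroke at J2  (J2: bond 3 brought flow, rest push out)
b2 stroke at J3  (only one effort-in slot at J3)
b4 stroke at J1  (closing 0-jn rule on J1)

#0 stroke→J2
#1 stroke→J2
#2 stroke→J3
#3 stroke→I1
#4 stroke→J1
#5 stroke→J2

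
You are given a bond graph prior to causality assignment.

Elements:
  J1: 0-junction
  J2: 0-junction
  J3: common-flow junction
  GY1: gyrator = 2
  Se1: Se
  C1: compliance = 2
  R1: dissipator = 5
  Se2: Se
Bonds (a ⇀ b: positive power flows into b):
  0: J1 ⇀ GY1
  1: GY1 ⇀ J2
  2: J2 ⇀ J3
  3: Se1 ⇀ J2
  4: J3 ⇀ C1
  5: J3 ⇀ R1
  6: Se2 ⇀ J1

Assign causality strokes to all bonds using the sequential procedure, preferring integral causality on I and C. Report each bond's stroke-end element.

bond 3 stroke→J2  (Se1 (Se) sets effort on bond)
bond 6 stroke→J1  (Se2 (Se) sets effort on bond)
bond 0 stroke→GY1  (J1: bond 6 brought effort, rest push out)
bond 1 stroke→GY1  (J2 effort already set via bond 3)
bond 2 stroke→J3  (J2: bond 3 brought effort, rest push out)
bond 4 stroke→J3  (C1 integral (e out))
bond 5 stroke→R1  (J3: last free bond brings flow in)

β0 →GY1
β1 →GY1
β2 →J3
β3 →J2
β4 →J3
β5 →R1
β6 →J1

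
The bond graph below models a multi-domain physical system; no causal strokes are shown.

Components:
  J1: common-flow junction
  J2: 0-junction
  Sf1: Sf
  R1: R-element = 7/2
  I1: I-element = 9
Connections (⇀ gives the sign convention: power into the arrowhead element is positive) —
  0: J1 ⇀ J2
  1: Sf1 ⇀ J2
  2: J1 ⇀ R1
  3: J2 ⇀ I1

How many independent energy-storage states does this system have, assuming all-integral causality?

β1 |Sf1  (Sf1: flow source, stroke at near end)
β3 |I1  (I1 integral (f out))
β0 |J2  (closing 0-jn rule on J2)
β2 |J1  (J1 flow already set via bond 0)

1  (I1 all integral)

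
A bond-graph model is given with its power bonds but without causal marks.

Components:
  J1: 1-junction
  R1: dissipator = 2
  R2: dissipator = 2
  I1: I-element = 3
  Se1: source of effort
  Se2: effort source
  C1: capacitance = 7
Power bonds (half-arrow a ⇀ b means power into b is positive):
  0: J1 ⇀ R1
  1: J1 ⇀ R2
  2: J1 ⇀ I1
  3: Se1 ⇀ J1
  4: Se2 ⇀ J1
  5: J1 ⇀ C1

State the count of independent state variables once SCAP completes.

bond 3 →J1  (Se1 fixes effort; stroke away)
bond 4 →J1  (Se2: effort source, stroke at far end)
bond 2 →I1  (I1 integral (f out))
bond 0 →J1  (J1 flow already set via bond 2)
bond 1 →J1  (J1: bond 2 brought flow, rest push out)
bond 5 →J1  (J1: bond 2 brought flow, rest push out)

2  (C1, I1 all integral)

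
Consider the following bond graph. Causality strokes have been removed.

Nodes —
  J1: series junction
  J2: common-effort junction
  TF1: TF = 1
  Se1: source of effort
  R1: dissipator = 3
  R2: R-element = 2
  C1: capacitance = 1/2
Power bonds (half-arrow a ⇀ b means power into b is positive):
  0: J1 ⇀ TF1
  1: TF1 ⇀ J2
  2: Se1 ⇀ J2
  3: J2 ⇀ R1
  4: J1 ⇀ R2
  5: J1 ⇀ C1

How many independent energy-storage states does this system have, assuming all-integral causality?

bond 2 |J2  (Se1 (Se) sets effort on bond)
bond 1 |TF1  (0-jn J2 has e-setter on 2)
bond 3 |R1  (0-jn J2 has e-setter on 2)
bond 0 |J1  (TF1 one-in-one-out from 1)
bond 5 |J1  (C1 integral (e out))
bond 4 |R2  (J1: last free bond brings flow in)

1  (C1 all integral)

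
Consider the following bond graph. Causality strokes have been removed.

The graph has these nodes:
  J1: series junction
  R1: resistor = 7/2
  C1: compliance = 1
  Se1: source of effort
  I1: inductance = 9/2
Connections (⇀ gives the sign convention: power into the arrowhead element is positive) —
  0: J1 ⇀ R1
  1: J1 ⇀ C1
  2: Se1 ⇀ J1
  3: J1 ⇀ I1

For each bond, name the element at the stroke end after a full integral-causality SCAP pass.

#0 stroke at J1
#1 stroke at J1
#2 stroke at J1
#3 stroke at I1

β2 stroke→J1  (Se1 (Se) sets effort on bond)
β1 stroke→J1  (C1 integral (e out))
β3 stroke→I1  (I1 outputs flow p/I1)
β0 stroke→J1  (1-jn J1 has f-setter on 3)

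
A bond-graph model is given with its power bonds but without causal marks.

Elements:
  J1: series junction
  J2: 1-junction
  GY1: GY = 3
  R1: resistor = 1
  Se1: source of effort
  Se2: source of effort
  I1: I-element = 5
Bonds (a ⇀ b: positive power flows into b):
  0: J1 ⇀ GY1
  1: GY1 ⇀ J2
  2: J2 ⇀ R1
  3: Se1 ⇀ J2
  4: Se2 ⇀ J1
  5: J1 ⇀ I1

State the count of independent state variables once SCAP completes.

bond 3 stroke at J2  (Se1 (Se) sets effort on bond)
bond 4 stroke at J1  (Se2: effort source, stroke at far end)
bond 5 stroke at I1  (I1 outputs flow p/I1)
bond 0 stroke at J1  (common-f at J1 fixed by 5)
bond 1 stroke at J2  (GY1 both-in/both-out from 0)
bond 2 stroke at R1  (J2 needs exactly one f-in)

1  (I1 all integral)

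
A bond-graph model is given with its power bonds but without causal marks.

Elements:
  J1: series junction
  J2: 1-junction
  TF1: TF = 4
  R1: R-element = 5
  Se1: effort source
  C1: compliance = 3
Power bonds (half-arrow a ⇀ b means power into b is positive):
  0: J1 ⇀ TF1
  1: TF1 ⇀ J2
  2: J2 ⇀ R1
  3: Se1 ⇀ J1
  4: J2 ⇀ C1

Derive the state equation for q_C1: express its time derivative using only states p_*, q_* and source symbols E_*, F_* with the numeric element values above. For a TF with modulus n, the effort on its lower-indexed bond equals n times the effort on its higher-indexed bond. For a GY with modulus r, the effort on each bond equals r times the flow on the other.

dq_C1/dt = E_Se1/20 - q_C1/15

b3 |J1  (Se1 fixes effort; stroke away)
b0 |TF1  (J1 needs exactly one f-in)
b1 |J2  (TF TF1: opposite of bond 0)
b4 |J2  (C1 integral (e out))
b2 |R1  (J2: last free bond brings flow in)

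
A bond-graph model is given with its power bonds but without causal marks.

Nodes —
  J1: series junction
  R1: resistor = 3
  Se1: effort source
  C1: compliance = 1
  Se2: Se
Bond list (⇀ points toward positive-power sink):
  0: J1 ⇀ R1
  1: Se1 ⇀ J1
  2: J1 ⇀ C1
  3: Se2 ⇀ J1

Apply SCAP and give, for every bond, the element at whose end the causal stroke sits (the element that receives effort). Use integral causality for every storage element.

β0 →R1
β1 →J1
β2 →J1
β3 →J1

bond 1 stroke at J1  (source Se1 imposes e)
bond 3 stroke at J1  (Se2: effort source, stroke at far end)
bond 2 stroke at J1  (prefer integral on C1)
bond 0 stroke at R1  (only one flow-in slot at J1)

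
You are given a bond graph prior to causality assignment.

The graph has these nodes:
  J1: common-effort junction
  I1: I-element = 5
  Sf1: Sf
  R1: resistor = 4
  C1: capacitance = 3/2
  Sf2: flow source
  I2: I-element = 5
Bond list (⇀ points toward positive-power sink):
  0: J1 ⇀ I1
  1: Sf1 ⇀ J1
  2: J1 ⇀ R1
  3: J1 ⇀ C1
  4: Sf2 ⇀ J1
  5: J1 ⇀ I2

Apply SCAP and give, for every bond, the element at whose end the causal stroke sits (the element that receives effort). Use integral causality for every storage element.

β1 →Sf1  (Sf1: flow source, stroke at near end)
β4 →Sf2  (Sf2 fixes flow; stroke at Sf2)
β0 →I1  (I1 integral (f out))
β3 →J1  (prefer integral on C1)
β2 →R1  (common-e at J1 fixed by 3)
β5 →I2  (common-e at J1 fixed by 3)

β0 stroke→I1
β1 stroke→Sf1
β2 stroke→R1
β3 stroke→J1
β4 stroke→Sf2
β5 stroke→I2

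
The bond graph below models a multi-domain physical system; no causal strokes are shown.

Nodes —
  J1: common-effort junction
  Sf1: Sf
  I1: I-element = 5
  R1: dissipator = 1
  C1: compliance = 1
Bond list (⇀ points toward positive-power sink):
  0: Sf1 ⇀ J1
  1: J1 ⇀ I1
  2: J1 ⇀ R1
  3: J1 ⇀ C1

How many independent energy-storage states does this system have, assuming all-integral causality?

b0 stroke at Sf1  (source Sf1 imposes f)
b1 stroke at I1  (I1 integral (f out))
b3 stroke at J1  (C1 outputs effort q/C1)
b2 stroke at R1  (common-e at J1 fixed by 3)

2  (C1, I1 all integral)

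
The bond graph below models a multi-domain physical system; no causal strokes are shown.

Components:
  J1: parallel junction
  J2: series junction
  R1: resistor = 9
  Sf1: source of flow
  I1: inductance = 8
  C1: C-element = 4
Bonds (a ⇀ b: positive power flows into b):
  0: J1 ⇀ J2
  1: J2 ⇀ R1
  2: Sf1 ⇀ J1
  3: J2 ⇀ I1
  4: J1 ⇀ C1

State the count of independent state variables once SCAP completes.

bond 2 stroke→Sf1  (source Sf1 imposes f)
bond 3 stroke→I1  (I1 integral (f out))
bond 0 stroke→J2  (common-f at J2 fixed by 3)
bond 1 stroke→J2  (common-f at J2 fixed by 3)
bond 4 stroke→J1  (J1 needs exactly one e-in)

2  (C1, I1 all integral)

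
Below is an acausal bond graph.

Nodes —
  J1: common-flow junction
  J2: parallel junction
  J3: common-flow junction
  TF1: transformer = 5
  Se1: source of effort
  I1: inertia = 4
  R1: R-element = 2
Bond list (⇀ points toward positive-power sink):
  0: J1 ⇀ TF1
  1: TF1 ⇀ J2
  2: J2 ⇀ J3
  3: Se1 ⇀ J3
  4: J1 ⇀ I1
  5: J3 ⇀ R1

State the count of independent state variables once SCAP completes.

bond 3 stroke→J3  (source Se1 imposes e)
bond 4 stroke→I1  (prefer integral on I1)
bond 0 stroke→J1  (1-jn J1 has f-setter on 4)
bond 1 stroke→TF1  (through TF1, causality passes straight; one stroke at TF1)
bond 2 stroke→J2  (closing 0-jn rule on J2)
bond 5 stroke→J3  (common-f at J3 fixed by 2)

1  (I1 all integral)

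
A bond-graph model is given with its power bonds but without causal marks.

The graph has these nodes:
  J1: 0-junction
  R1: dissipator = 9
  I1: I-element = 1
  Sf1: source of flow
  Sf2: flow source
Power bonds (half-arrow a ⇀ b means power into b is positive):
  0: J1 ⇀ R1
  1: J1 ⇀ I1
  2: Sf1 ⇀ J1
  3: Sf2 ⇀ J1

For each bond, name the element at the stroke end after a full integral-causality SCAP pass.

bond 0 →J1
bond 1 →I1
bond 2 →Sf1
bond 3 →Sf2

bond 2 |Sf1  (Sf1: flow source, stroke at near end)
bond 3 |Sf2  (Sf2: flow source, stroke at near end)
bond 1 |I1  (prefer integral on I1)
bond 0 |J1  (J1 needs exactly one e-in)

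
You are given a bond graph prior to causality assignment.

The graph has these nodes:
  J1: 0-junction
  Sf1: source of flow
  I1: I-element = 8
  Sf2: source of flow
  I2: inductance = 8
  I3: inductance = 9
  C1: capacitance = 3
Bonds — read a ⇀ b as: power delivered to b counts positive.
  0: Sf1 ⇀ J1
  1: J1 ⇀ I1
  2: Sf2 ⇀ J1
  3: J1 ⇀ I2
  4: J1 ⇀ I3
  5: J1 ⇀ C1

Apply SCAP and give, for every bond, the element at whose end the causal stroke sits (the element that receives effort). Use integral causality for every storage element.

β0 stroke at Sf1
β1 stroke at I1
β2 stroke at Sf2
β3 stroke at I2
β4 stroke at I3
β5 stroke at J1

bond 0 stroke→Sf1  (Sf1: flow source, stroke at near end)
bond 2 stroke→Sf2  (Sf2 (Sf) sets flow on bond)
bond 1 stroke→I1  (prefer integral on I1)
bond 3 stroke→I2  (I2 outputs flow p/I2)
bond 4 stroke→I3  (I3 integral (f out))
bond 5 stroke→J1  (only one effort-in slot at J1)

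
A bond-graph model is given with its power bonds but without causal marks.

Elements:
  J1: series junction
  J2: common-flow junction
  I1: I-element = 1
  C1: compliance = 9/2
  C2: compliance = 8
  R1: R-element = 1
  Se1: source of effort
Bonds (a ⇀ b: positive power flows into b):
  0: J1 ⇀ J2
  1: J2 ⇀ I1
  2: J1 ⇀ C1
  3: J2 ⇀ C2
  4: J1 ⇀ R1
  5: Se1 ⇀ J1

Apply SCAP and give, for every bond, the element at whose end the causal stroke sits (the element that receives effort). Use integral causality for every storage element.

#5 →J1  (Se1: effort source, stroke at far end)
#1 →I1  (I1 integral (f out))
#0 →J2  (J2 flow already set via bond 1)
#3 →J2  (J2: bond 1 brought flow, rest push out)
#2 →J1  (J1: bond 0 brought flow, rest push out)
#4 →J1  (1-jn J1 has f-setter on 0)

b0 stroke at J2
b1 stroke at I1
b2 stroke at J1
b3 stroke at J2
b4 stroke at J1
b5 stroke at J1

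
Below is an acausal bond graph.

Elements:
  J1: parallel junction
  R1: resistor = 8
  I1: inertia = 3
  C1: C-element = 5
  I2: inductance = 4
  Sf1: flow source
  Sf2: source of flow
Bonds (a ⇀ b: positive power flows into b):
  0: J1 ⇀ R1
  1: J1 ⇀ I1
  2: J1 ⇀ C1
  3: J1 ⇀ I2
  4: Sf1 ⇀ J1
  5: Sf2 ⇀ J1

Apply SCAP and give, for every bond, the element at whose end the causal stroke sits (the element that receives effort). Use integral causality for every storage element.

bond 0 stroke→R1
bond 1 stroke→I1
bond 2 stroke→J1
bond 3 stroke→I2
bond 4 stroke→Sf1
bond 5 stroke→Sf2

β4 stroke→Sf1  (Sf1: flow source, stroke at near end)
β5 stroke→Sf2  (Sf2: flow source, stroke at near end)
β1 stroke→I1  (I1: I, integral causality)
β2 stroke→J1  (C1 outputs effort q/C1)
β0 stroke→R1  (J1: bond 2 brought effort, rest push out)
β3 stroke→I2  (J1 effort already set via bond 2)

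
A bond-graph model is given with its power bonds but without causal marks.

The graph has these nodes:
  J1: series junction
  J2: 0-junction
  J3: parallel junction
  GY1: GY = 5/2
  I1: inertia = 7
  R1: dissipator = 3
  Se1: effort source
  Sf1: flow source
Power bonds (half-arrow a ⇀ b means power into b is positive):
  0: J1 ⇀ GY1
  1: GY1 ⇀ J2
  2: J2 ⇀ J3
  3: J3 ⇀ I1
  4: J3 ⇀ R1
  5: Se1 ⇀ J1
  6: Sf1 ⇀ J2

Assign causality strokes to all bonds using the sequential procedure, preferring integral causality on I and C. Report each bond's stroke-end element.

bond 5 |J1  (source Se1 imposes e)
bond 6 |Sf1  (Sf1: flow source, stroke at near end)
bond 0 |GY1  (only one flow-in slot at J1)
bond 1 |GY1  (GY1: gyrator matches bond 0)
bond 2 |J2  (only one effort-in slot at J2)
bond 3 |I1  (I1 outputs flow p/I1)
bond 4 |J3  (J3: last free bond brings effort in)

#0 →GY1
#1 →GY1
#2 →J2
#3 →I1
#4 →J3
#5 →J1
#6 →Sf1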